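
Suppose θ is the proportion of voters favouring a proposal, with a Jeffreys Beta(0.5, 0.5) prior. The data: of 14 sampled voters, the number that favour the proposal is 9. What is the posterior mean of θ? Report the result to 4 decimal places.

Observing 9 successes and 5 failures updates Beta(0.5, 0.5) by adding the success and failure counts to the two shape parameters: α = 0.5+9 = 9.5, β = 0.5+5 = 5.5.
E[θ | data] = 9.5/(9.5+5.5) = 0.6333.

Posterior mean ≈ 0.6333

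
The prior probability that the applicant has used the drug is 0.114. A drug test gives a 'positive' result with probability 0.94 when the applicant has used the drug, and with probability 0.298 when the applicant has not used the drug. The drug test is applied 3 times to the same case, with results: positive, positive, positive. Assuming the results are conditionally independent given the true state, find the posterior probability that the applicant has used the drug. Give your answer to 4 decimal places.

Posterior P(H) ≈ 0.8015

Let H be the event that the applicant has used the drug; start with P(H) = 0.114. P('positive'|H) = 0.94, P('positive'|¬H) = 0.298.
Update on result 1 ('positive'): P(H) ← 0.94·0.1140 / (0.94·0.1140 + 0.298·0.8860) = 0.10716/0.37119 = 0.2887.
Update on result 2 ('positive'): P(H) ← 0.94·0.2887 / (0.94·0.2887 + 0.298·0.7113) = 0.27137/0.48334 = 0.5615.
Update on result 3 ('positive'): P(H) ← 0.94·0.5615 / (0.94·0.5615 + 0.298·0.4385) = 0.52776/0.65845 = 0.8015.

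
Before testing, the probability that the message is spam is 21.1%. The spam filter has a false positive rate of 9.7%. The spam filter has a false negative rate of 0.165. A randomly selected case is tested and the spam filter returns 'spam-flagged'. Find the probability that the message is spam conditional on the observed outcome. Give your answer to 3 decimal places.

Write H for 'the message is spam'. Prior odds H:¬H = 0.211/0.789 = 0.26743. For the 'spam-flagged' outcome, the likelihood ratio is 0.835/0.097 = 8.6082.
Posterior odds = 0.26743 × 8.6082 = 2.3021, so P(H|E) = 2.3021/(1+2.3021) = 0.697.

P(H | E) ≈ 0.697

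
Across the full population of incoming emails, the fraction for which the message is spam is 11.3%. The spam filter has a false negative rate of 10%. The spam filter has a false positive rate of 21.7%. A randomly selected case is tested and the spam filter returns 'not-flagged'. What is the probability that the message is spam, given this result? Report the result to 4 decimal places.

P(H | E) ≈ 0.0160

Write H for 'the message is spam'. Prior odds H:¬H = 0.113/0.887 = 0.12740. For the 'not-flagged' outcome, the likelihood ratio is 0.1/0.783 = 0.12771.
Posterior odds = 0.12740 × 0.12771 = 0.016270, so P(H|E) = 0.016270/(1+0.016270) = 0.0160.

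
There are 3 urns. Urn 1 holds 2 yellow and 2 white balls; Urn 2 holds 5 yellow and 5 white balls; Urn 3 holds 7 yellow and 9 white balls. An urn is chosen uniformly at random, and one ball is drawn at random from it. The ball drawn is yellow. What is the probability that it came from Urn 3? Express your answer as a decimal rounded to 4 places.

Tabulate prior·likelihood by source: [1] prior 0.333333, lik 0.5, product 0.1667; [2] prior 0.333333, lik 0.5, product 0.1667; [3] prior 0.333333, lik 0.4375, product 0.1458.
Normalizing constant = 0.47917; the posterior for Urn 3 is its product over the sum, 0.1458/0.47917 = 0.3043.

Posterior probability ≈ 0.3043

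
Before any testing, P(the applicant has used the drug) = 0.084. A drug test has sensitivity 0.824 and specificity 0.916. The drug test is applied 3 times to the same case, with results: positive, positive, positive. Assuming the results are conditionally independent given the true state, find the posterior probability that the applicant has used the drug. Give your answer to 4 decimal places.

With H the event that the applicant has used the drug, the joint likelihood of the observed sequence is P(data|H) = 0.824·0.824·0.824 = 0.55948 and P(data|¬H) = 0.084·0.084·0.084 = 0.00059270.
Bayes: P(H|data) = 0.084·0.55948 / (0.084·0.55948 + 0.916·0.00059270) = 0.046996/0.047539 = 0.9886.

Posterior P(H) ≈ 0.9886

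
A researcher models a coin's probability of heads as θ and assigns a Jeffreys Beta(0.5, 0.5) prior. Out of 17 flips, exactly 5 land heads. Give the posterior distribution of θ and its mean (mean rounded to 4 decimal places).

The binomial likelihood is conjugate to the Beta prior: with 5 successes and 12 failures, the posterior is Beta(0.5+5, 0.5+12) = Beta(5.5, 12.5).
Posterior mean = α/(α+β) = 5.5/18 = 0.3056.

Posterior: Beta(5.5, 12.5); mean ≈ 0.3056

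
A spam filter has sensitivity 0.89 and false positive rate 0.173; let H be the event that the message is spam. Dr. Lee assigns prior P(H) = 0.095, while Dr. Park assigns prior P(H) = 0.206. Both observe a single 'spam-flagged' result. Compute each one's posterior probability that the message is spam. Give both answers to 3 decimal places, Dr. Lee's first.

The likelihood ratio for a 'spam-flagged' result is 0.89/0.173 = 5.1445.
Dr. Lee: prior odds 0.095/0.905 = 0.10497; posterior odds 0.54003; posterior probability 0.351.
Dr. Park: prior odds 0.206/0.794 = 0.25945; posterior odds 1.3347; posterior probability 0.572.

Dr. Lee: 0.351; Dr. Park: 0.572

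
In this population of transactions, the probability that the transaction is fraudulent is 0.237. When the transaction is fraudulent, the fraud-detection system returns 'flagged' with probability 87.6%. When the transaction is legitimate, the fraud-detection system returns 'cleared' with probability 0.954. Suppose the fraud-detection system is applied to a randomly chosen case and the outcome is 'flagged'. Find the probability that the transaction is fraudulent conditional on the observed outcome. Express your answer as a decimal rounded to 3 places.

P(H | E) ≈ 0.855

Write H for 'the transaction is fraudulent'. Prior odds H:¬H = 0.237/0.763 = 0.31062. For the 'flagged' outcome, the likelihood ratio is 0.876/0.046 = 19.043.
Posterior odds = 0.31062 × 19.043 = 5.9152, so P(H|E) = 5.9152/(1+5.9152) = 0.855.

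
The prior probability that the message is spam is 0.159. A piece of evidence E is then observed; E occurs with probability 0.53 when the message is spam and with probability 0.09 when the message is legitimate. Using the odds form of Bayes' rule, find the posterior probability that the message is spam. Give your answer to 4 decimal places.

Prior odds = 0.159/(1−0.159) = 0.18906. In log-odds, ln(0.18906) = -1.6657.
Add log likelihood ratio: ln(5.8889) = 1.7731.
Posterior log-odds = 0.10738, so posterior odds = exp(0.10738) = 1.1134. Converting, P(H|E) = 1.1134/2.1134 = 0.5268.

Posterior probability ≈ 0.5268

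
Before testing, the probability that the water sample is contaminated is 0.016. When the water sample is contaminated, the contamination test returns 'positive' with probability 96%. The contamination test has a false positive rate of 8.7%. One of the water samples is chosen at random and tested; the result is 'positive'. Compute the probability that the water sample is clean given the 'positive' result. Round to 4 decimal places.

Let H be the event that the water sample is contaminated. P(H) = 0.016, so P(¬H) = 0.984. With E the 'positive' result, P(E|H) = 0.96 and P(E|¬H) = 0.087.
P(E) = 0.96·0.016 + 0.087·0.984 = 0.015360 + 0.085608 = 0.10097.
By Bayes' theorem, P(H|E) = 0.015360 / 0.10097 = 0.1521. Hence P(¬H|E) = 1 − 0.1521 = 0.8479.

P(¬H | E) ≈ 0.8479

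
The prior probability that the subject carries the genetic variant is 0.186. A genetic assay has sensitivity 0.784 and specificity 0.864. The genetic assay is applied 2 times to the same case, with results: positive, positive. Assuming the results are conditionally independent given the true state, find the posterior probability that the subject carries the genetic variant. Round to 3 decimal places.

Posterior P(H) ≈ 0.884

With H the event that the subject carries the genetic variant, the joint likelihood of the observed sequence is P(data|H) = 0.784·0.784 = 0.61466 and P(data|¬H) = 0.136·0.136 = 0.018496.
Bayes: P(H|data) = 0.186·0.61466 / (0.186·0.61466 + 0.814·0.018496) = 0.11433/0.12938 = 0.8836.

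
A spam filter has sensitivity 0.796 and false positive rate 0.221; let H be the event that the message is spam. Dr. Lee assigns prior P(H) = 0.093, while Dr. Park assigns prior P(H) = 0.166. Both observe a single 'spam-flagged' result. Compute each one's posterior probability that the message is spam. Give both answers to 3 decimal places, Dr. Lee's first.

The likelihood ratio for a 'spam-flagged' result is 0.796/0.221 = 3.6018.
Dr. Lee: prior odds 0.093/0.907 = 0.10254; posterior odds 0.36931; posterior probability 0.270.
Dr. Park: prior odds 0.166/0.834 = 0.19904; posterior odds 0.71691; posterior probability 0.418.

Dr. Lee: 0.270; Dr. Park: 0.418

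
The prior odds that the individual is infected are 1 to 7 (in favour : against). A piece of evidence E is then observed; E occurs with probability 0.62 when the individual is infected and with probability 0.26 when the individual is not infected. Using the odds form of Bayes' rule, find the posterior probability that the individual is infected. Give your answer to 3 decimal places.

Posterior probability ≈ 0.254

Prior odds = 1/7 = 0.14286.
Likelihood ratio for E = 0.62/0.26 = 2.3846.
Posterior odds = prior odds × LR = 0.34066.
Posterior probability = odds/(1+odds) = 0.34066/1.3407 = 0.254.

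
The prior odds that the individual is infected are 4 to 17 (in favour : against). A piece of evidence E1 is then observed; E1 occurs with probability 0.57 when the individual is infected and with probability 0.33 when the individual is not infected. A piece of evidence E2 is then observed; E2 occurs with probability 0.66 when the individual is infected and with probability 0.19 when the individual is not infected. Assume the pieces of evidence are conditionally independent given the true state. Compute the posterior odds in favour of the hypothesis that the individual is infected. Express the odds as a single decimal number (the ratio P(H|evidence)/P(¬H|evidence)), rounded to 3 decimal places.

Prior odds = 4/17 = 0.23529. In log-odds, ln(0.23529) = -1.4469.
Add log likelihood ratios: ln(1.7273) + ln(3.4737) = 1.7918.
Posterior log-odds = 0.34484, so posterior odds = exp(0.34484) = 1.4118.

Posterior odds ≈ 1.412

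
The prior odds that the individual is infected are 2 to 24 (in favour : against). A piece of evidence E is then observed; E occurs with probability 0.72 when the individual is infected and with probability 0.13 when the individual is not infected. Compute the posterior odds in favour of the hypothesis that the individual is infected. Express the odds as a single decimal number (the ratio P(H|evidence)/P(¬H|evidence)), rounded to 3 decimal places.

Prior odds = 2/24 = 0.083333.
Likelihood ratio for E = 0.72/0.13 = 5.5385.
Posterior odds = prior odds × LR = 0.46154.

Posterior odds ≈ 0.462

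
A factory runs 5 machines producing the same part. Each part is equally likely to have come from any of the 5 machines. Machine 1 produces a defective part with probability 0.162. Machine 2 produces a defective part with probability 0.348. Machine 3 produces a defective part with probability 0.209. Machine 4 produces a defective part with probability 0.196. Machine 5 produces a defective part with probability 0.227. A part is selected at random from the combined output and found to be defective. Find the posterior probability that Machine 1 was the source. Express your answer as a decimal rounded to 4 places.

Tabulate prior·likelihood by source: [1] prior 0.2, lik 0.162, product 0.03240; [2] prior 0.2, lik 0.348, product 0.06960; [3] prior 0.2, lik 0.209, product 0.04180; [4] prior 0.2, lik 0.196, product 0.03920; [5] prior 0.2, lik 0.227, product 0.04540.
Normalizing constant = 0.22840; the posterior for Machine 1 is its product over the sum, 0.03240/0.22840 = 0.1419.

Posterior probability ≈ 0.1419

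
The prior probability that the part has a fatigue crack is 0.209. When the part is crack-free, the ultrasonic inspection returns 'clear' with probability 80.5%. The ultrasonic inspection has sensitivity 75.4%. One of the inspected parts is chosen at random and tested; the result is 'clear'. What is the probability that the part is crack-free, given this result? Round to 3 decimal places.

Let H be the event that the part has a fatigue crack. P(H) = 0.209, so P(¬H) = 0.791. With E the 'clear' result, P(E|H) = 0.246 and P(E|¬H) = 0.805.
P(E) = 0.246·0.209 + 0.805·0.791 = 0.051414 + 0.63676 = 0.68817.
By Bayes' theorem, P(H|E) = 0.051414 / 0.68817 = 0.075. Hence P(¬H|E) = 1 − 0.075 = 0.925.

P(¬H | E) ≈ 0.925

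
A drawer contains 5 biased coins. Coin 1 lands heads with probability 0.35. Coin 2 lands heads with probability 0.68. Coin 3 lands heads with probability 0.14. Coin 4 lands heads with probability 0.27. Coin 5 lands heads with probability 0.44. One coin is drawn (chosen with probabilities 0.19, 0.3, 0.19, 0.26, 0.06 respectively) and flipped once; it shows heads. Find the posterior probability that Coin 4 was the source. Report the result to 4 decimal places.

P(heads|C1) = 0.35; P(heads|C2) = 0.68; P(heads|C3) = 0.14; P(heads|C4) = 0.27; P(heads|C5) = 0.44.
Prior × likelihood for each source: 0.19·0.35=0.06650, 0.3·0.68=0.2040, 0.19·0.14=0.02660, 0.26·0.27=0.07020, 0.06·0.44=0.02640. Summing gives P(heads) = 0.39370.
P(Coin 4 | heads) = 0.07020 / 0.39370 = 0.1783.

Posterior probability ≈ 0.1783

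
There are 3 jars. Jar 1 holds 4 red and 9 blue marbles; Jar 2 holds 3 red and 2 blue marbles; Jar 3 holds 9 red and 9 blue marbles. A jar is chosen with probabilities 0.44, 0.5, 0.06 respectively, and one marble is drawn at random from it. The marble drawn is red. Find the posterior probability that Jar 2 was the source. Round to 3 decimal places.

Posterior probability ≈ 0.645

P(red|Jar 1) = 0.3077; P(red|Jar 2) = 0.6; P(red|Jar 3) = 0.5.
Prior × likelihood for each source: 0.44·0.3077=0.1354, 0.5·0.6=0.3000, 0.06·0.5=0.03000. Summing gives P(red) = 0.46538.
P(Jar 2 | red) = 0.3000 / 0.46538 = 0.645.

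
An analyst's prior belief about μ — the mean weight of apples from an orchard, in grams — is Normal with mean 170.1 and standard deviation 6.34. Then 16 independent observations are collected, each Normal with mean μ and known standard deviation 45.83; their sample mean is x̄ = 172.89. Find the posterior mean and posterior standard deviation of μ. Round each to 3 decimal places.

Posterior mean ≈ 170.754; posterior SD ≈ 5.547

Prior precision 1/τ₀² = 1/6.34² = 0.0248783; data precision n/σ² = 16/45.83² = 0.00761764.
Posterior precision = 0.0248783 + 0.00761764 = 0.0324960, giving posterior SD = 1/√0.0324960 = 5.547.
Posterior mean = (0.0248783·170.1 + 0.00761764·172.89) / 0.0324960 = 170.754.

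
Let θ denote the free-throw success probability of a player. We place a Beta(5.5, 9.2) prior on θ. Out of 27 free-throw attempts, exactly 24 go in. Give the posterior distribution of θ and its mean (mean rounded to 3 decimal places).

Posterior: Beta(29.5, 12.2); mean ≈ 0.707

The binomial likelihood is conjugate to the Beta prior: with 24 successes and 3 failures, the posterior is Beta(5.5+24, 9.2+3) = Beta(29.5, 12.2).
Posterior mean = α/(α+β) = 29.5/41.7 = 0.707.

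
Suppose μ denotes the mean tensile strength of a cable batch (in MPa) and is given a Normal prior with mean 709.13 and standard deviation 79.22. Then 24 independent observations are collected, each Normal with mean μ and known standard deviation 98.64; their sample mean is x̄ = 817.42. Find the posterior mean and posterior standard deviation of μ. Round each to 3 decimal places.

Prior precision 1/τ₀² = 1/79.22² = 0.00015934; data precision n/σ² = 24/98.64² = 0.00246664.
Posterior precision = 0.00015934 + 0.00246664 = 0.00262598, giving posterior SD = 1/√0.00262598 = 19.514.
Posterior mean = (0.00015934·709.13 + 0.00246664·817.42) / 0.00262598 = 810.849.

Posterior mean ≈ 810.849; posterior SD ≈ 19.514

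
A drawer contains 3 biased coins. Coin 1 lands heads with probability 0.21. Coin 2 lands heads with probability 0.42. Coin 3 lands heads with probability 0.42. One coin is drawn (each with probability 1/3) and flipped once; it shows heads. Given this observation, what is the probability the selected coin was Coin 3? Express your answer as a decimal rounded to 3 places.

Tabulate prior·likelihood by source: [1] prior 0.333333, lik 0.21, product 0.07000; [2] prior 0.333333, lik 0.42, product 0.1400; [3] prior 0.333333, lik 0.42, product 0.1400.
Normalizing constant = 0.35000; the posterior for Coin 3 is its product over the sum, 0.1400/0.35000 = 0.400.

Posterior probability ≈ 0.400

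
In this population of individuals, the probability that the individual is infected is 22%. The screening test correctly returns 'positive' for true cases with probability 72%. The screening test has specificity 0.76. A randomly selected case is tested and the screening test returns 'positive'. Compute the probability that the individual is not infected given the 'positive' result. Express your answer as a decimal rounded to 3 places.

P(¬H | E) ≈ 0.542

Write H for 'the individual is infected'. Prior odds H:¬H = 0.22/0.78 = 0.28205. For the 'positive' outcome, the likelihood ratio is 0.72/0.24 = 3.0000.
Posterior odds = 0.28205 × 3.0000 = 0.84615, so P(H|E) = 0.84615/(1+0.84615) = 0.458. Then P(¬H|E) = 1 − 0.458 = 0.542.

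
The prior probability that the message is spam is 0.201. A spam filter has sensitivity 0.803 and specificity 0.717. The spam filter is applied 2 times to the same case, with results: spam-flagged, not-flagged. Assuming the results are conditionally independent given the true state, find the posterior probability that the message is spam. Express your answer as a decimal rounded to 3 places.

Let H be the event that the message is spam; start with P(H) = 0.201. P('spam-flagged'|H) = 0.803, P('spam-flagged'|¬H) = 0.283.
Update on result 1 ('spam-flagged'): P(H) ← 0.803·0.2010 / (0.803·0.2010 + 0.283·0.7990) = 0.16140/0.38752 = 0.4165.
Update on result 2 ('not-flagged'): P(H) ← 0.197·0.4165 / (0.197·0.4165 + 0.717·0.5835) = 0.082051/0.50042 = 0.1640.

Posterior P(H) ≈ 0.164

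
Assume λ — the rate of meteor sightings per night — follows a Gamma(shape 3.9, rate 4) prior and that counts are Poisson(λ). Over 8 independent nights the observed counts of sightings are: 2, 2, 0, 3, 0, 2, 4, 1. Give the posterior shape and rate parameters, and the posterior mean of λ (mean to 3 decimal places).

Posterior: Gamma(shape=17.9, rate=12); mean ≈ 1.492

Total count ∑xᵢ = 14 over n = 8 nights.
Gamma is conjugate to the Poisson likelihood: posterior is Gamma(shape = 3.9+14 = 17.9, rate = 4+8 = 12).
Posterior mean = shape/rate = 17.9/12 = 1.492.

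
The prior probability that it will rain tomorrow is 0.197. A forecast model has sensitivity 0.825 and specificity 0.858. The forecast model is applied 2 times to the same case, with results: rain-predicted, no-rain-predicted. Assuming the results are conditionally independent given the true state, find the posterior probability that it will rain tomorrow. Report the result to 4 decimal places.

Let H be the event that it will rain tomorrow; start with P(H) = 0.197. P('rain-predicted'|H) = 0.825, P('rain-predicted'|¬H) = 0.142.
Update on result 1 ('rain-predicted'): P(H) ← 0.825·0.1970 / (0.825·0.1970 + 0.142·0.8030) = 0.16253/0.27655 = 0.5877.
Update on result 2 ('no-rain-predicted'): P(H) ← 0.175·0.5877 / (0.175·0.5877 + 0.858·0.4123) = 0.10284/0.45661 = 0.2252.

Posterior P(H) ≈ 0.2252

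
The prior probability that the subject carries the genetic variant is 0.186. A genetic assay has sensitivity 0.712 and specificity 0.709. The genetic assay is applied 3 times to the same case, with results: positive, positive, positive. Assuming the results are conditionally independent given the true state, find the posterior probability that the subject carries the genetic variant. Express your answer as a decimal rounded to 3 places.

Posterior P(H) ≈ 0.770

Let H be the event that the subject carries the genetic variant; start with P(H) = 0.186. P('positive'|H) = 0.712, P('positive'|¬H) = 0.291.
Update on result 1 ('positive'): P(H) ← 0.712·0.1860 / (0.712·0.1860 + 0.291·0.8140) = 0.13243/0.36931 = 0.3586.
Update on result 2 ('positive'): P(H) ← 0.712·0.3586 / (0.712·0.3586 + 0.291·0.6414) = 0.25532/0.44197 = 0.5777.
Update on result 3 ('positive'): P(H) ← 0.712·0.5777 / (0.712·0.5777 + 0.291·0.4223) = 0.41131/0.53421 = 0.7700.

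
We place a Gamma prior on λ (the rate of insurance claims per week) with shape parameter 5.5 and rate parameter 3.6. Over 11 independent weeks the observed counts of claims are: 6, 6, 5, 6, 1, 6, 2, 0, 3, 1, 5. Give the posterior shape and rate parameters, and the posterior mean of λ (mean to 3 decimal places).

The Poisson likelihood adds the total count to the shape and the number of exposure periods to the rate. Here ∑xᵢ = 41 and n = 11, so shape 5.5→46.5 and rate 3.6→14.6.
E[λ | data] = 46.5/14.6 = 3.185.

Posterior: Gamma(shape=46.5, rate=14.6); mean ≈ 3.185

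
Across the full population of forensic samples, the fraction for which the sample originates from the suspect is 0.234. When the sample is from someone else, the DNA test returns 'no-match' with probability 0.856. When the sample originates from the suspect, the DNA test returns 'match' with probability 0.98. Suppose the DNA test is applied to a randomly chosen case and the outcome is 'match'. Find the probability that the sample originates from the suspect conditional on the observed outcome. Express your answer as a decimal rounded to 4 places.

Let H be the event that the sample originates from the suspect. P(H) = 0.234, so P(¬H) = 0.766. With E the 'match' result, P(E|H) = 0.98 and P(E|¬H) = 0.144.
P(E) = 0.98·0.234 + 0.144·0.766 = 0.22932 + 0.11030 = 0.33962.
By Bayes' theorem, P(H|E) = 0.22932 / 0.33962 = 0.6752.

P(H | E) ≈ 0.6752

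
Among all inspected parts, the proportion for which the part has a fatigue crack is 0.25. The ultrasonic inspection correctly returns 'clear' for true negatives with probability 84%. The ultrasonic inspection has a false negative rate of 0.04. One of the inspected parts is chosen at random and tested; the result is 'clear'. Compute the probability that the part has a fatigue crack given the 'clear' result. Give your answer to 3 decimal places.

P(H | E) ≈ 0.016

Write H for 'the part has a fatigue crack'. Prior odds H:¬H = 0.25/0.75 = 0.33333. For the 'clear' outcome, the likelihood ratio is 0.04/0.84 = 0.047619.
Posterior odds = 0.33333 × 0.047619 = 0.015873, so P(H|E) = 0.015873/(1+0.015873) = 0.016.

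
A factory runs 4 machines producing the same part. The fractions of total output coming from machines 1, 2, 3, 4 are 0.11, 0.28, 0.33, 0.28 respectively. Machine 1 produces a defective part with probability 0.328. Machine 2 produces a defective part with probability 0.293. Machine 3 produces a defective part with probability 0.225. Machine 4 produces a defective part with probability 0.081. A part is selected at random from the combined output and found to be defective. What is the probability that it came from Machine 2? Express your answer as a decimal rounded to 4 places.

Posterior probability ≈ 0.3815

Tabulate prior·likelihood by source: [1] prior 0.11, lik 0.328, product 0.03608; [2] prior 0.28, lik 0.293, product 0.08204; [3] prior 0.33, lik 0.225, product 0.07425; [4] prior 0.28, lik 0.081, product 0.02268.
Normalizing constant = 0.21505; the posterior for Machine 2 is its product over the sum, 0.08204/0.21505 = 0.3815.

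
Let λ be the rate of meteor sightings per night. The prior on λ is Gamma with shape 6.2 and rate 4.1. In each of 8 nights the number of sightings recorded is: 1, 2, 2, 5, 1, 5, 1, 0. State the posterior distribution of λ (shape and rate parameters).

The Poisson likelihood adds the total count to the shape and the number of exposure periods to the rate. Here ∑xᵢ = 17 and n = 8, so shape 6.2→23.2 and rate 4.1→12.1.

Posterior: Gamma(shape=23.2, rate=12.1)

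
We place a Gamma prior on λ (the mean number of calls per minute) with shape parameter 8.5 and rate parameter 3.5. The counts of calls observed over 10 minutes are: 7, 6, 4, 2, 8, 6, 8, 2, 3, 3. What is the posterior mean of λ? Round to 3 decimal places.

Posterior mean ≈ 4.259

The Poisson likelihood adds the total count to the shape and the number of exposure periods to the rate. Here ∑xᵢ = 49 and n = 10, so shape 8.5→57.5 and rate 3.5→13.5.
E[λ | data] = 57.5/13.5 = 4.259.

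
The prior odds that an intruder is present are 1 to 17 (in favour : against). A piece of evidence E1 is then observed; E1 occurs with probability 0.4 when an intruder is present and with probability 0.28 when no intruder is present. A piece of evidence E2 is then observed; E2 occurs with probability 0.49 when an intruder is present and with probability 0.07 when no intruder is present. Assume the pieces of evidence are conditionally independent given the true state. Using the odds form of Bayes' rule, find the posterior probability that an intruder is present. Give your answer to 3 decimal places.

Prior odds = 1/17 = 0.058824. In log-odds, ln(0.058824) = -2.8332.
Add log likelihood ratios: ln(1.4286) + ln(7.0000) = 2.3026.
Posterior log-odds = -0.53063, so posterior odds = exp(-0.53063) = 0.58824. Converting, P(H|E) = 0.58824/1.5882 = 0.370.

Posterior probability ≈ 0.370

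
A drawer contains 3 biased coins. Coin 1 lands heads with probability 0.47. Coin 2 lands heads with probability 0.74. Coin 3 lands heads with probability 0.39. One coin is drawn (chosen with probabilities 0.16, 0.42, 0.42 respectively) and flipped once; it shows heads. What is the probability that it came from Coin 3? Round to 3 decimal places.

P(heads|C1) = 0.47; P(heads|C2) = 0.74; P(heads|C3) = 0.39.
Prior × likelihood for each source: 0.16·0.47=0.07520, 0.42·0.74=0.3108, 0.42·0.39=0.1638. Summing gives P(heads) = 0.54980.
P(Coin 3 | heads) = 0.1638 / 0.54980 = 0.298.

Posterior probability ≈ 0.298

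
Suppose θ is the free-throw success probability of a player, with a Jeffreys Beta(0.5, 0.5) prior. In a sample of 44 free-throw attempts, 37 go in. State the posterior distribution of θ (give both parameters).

Posterior: Beta(37.5, 7.5)

The binomial likelihood is conjugate to the Beta prior: with 37 successes and 7 failures, the posterior is Beta(0.5+37, 0.5+7) = Beta(37.5, 7.5).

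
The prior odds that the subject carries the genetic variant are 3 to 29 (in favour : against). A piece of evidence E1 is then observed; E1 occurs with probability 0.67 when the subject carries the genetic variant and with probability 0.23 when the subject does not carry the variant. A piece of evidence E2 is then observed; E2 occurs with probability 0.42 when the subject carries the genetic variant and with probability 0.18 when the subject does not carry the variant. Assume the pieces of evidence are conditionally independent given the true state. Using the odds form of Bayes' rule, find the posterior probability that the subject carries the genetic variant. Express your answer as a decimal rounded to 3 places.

Prior odds = 3/29 = 0.10345.
Likelihood ratio for E1 = 0.67/0.23 = 2.9130.
Likelihood ratio for E2 = 0.42/0.18 = 2.3333.
Posterior odds = prior odds × LR₁ × LR₂ = 0.70315.
Posterior probability = odds/(1+odds) = 0.70315/1.7031 = 0.413.

Posterior probability ≈ 0.413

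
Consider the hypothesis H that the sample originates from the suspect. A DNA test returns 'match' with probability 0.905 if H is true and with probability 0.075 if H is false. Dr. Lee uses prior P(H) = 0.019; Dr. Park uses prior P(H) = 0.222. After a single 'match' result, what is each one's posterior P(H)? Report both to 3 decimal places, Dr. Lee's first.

P('+'|H) = 0.905, P('+'|¬H) = 0.075.
Dr. Lee: numerator 0.905·0.019 = 0.017195; evidence = 0.017195+0.075·0.981 = 0.090770; posterior = 0.189.
Dr. Park: numerator 0.905·0.222 = 0.20091; evidence = 0.20091+0.075·0.778 = 0.25926; posterior = 0.775.

Dr. Lee: 0.189; Dr. Park: 0.775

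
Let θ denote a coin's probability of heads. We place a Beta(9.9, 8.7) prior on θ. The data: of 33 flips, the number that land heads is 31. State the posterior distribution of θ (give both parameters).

The binomial likelihood is conjugate to the Beta prior: with 31 successes and 2 failures, the posterior is Beta(9.9+31, 8.7+2) = Beta(40.9, 10.7).

Posterior: Beta(40.9, 10.7)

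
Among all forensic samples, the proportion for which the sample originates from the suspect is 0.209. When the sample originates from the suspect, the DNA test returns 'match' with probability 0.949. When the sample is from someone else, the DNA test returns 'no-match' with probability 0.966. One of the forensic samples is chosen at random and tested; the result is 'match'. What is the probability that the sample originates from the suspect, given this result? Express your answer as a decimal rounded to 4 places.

P(H | E) ≈ 0.8806

Write H for 'the sample originates from the suspect'. Prior odds H:¬H = 0.209/0.791 = 0.26422. For the 'match' outcome, the likelihood ratio is 0.949/0.034 = 27.912.
Posterior odds = 0.26422 × 27.912 = 7.3749, so P(H|E) = 7.3749/(1+7.3749) = 0.8806.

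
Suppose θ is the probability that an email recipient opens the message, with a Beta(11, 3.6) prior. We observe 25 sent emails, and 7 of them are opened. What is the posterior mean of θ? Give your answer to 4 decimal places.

The binomial likelihood is conjugate to the Beta prior: with 7 successes and 18 failures, the posterior is Beta(11+7, 3.6+18) = Beta(18, 21.6).
E[θ | data] = 18/(18+21.6) = 0.4545.

Posterior mean ≈ 0.4545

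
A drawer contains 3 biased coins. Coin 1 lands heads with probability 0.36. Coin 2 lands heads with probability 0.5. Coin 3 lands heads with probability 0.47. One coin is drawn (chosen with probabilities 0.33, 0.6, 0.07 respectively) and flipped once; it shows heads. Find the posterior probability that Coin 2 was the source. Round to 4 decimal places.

P(heads|C1) = 0.36; P(heads|C2) = 0.5; P(heads|C3) = 0.47.
Prior × likelihood for each source: 0.33·0.36=0.1188, 0.6·0.5=0.3000, 0.07·0.47=0.03290. Summing gives P(heads) = 0.45170.
P(Coin 2 | heads) = 0.3000 / 0.45170 = 0.6642.

Posterior probability ≈ 0.6642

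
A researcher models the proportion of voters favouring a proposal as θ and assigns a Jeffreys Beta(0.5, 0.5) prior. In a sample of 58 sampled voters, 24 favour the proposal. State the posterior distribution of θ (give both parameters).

Posterior: Beta(24.5, 34.5)

Observing 24 successes and 34 failures updates Beta(0.5, 0.5) by adding the success and failure counts to the two shape parameters: α = 0.5+24 = 24.5, β = 0.5+34 = 34.5.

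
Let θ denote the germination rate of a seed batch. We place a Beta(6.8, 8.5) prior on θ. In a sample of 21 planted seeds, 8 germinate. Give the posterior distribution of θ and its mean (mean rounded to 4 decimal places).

Posterior: Beta(14.8, 21.5); mean ≈ 0.4077

The binomial likelihood is conjugate to the Beta prior: with 8 successes and 13 failures, the posterior is Beta(6.8+8, 8.5+13) = Beta(14.8, 21.5).
E[θ | data] = 14.8/(14.8+21.5) = 0.4077.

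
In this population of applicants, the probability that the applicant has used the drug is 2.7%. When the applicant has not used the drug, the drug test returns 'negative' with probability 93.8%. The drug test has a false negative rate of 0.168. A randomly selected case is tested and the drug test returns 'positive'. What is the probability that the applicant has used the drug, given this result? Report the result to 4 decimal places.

P(H | E) ≈ 0.2713

Let H be the event that the applicant has used the drug. P(H) = 0.027, so P(¬H) = 0.973. With E the 'positive' result, P(E|H) = 0.832 and P(E|¬H) = 0.062.
P(E) = 0.832·0.027 + 0.062·0.973 = 0.022464 + 0.060326 = 0.082790.
By Bayes' theorem, P(H|E) = 0.022464 / 0.082790 = 0.2713.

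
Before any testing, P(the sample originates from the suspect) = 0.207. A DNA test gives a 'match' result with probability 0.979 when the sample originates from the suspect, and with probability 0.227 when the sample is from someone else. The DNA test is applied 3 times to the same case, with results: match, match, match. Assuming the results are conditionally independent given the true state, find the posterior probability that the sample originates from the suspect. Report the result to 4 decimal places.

Posterior P(H) ≈ 0.9544

Let H be the event that the sample originates from the suspect; start with P(H) = 0.207. P('match'|H) = 0.979, P('match'|¬H) = 0.227.
Update on result 1 ('match'): P(H) ← 0.979·0.2070 / (0.979·0.2070 + 0.227·0.7930) = 0.20265/0.38266 = 0.5296.
Update on result 2 ('match'): P(H) ← 0.979·0.5296 / (0.979·0.5296 + 0.227·0.4704) = 0.51846/0.62525 = 0.8292.
Update on result 3 ('match'): P(H) ← 0.979·0.8292 / (0.979·0.8292 + 0.227·0.1708) = 0.81180/0.85057 = 0.9544.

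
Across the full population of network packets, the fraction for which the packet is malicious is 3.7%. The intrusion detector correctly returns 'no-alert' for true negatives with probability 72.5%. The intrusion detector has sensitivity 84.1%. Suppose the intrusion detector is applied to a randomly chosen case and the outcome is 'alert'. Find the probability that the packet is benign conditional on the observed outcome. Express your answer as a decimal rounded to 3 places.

Write H for 'the packet is malicious'. Prior odds H:¬H = 0.037/0.963 = 0.038422. For the 'alert' outcome, the likelihood ratio is 0.841/0.275 = 3.0582.
Posterior odds = 0.038422 × 3.0582 = 0.11750, so P(H|E) = 0.11750/(1+0.11750) = 0.105. Then P(¬H|E) = 1 − 0.105 = 0.895.

P(¬H | E) ≈ 0.895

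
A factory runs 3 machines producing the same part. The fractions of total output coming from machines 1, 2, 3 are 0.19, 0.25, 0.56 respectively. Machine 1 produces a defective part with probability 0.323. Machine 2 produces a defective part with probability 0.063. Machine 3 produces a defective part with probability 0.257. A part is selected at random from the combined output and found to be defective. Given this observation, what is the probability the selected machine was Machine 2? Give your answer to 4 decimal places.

Tabulate prior·likelihood by source: [1] prior 0.19, lik 0.323, product 0.06137; [2] prior 0.25, lik 0.063, product 0.01575; [3] prior 0.56, lik 0.257, product 0.1439.
Normalizing constant = 0.22104; the posterior for Machine 2 is its product over the sum, 0.01575/0.22104 = 0.0713.

Posterior probability ≈ 0.0713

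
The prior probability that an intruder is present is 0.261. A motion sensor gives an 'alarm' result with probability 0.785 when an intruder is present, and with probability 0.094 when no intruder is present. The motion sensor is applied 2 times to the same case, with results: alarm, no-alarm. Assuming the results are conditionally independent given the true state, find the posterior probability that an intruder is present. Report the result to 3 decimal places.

Posterior P(H) ≈ 0.412

Let H be the event that an intruder is present; start with P(H) = 0.261. P('alarm'|H) = 0.785, P('alarm'|¬H) = 0.094.
Update on result 1 ('alarm'): P(H) ← 0.785·0.2610 / (0.785·0.2610 + 0.094·0.7390) = 0.20489/0.27435 = 0.7468.
Update on result 2 ('no-alarm'): P(H) ← 0.215·0.7468 / (0.215·0.7468 + 0.906·0.2532) = 0.16056/0.38996 = 0.4117.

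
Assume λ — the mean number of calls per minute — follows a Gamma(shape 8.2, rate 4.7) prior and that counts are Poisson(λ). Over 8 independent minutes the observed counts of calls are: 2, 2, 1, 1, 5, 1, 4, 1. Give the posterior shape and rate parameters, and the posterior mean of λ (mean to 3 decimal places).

The Poisson likelihood adds the total count to the shape and the number of exposure periods to the rate. Here ∑xᵢ = 17 and n = 8, so shape 8.2→25.2 and rate 4.7→12.7.
E[λ | data] = 25.2/12.7 = 1.984.

Posterior: Gamma(shape=25.2, rate=12.7); mean ≈ 1.984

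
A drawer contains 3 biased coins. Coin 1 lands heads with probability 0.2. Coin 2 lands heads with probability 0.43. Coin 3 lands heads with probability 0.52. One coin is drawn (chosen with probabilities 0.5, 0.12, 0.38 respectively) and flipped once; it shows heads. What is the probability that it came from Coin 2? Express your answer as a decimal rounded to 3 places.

Tabulate prior·likelihood by source: [1] prior 0.5, lik 0.2, product 0.1000; [2] prior 0.12, lik 0.43, product 0.05160; [3] prior 0.38, lik 0.52, product 0.1976.
Normalizing constant = 0.34920; the posterior for Coin 2 is its product over the sum, 0.05160/0.34920 = 0.148.

Posterior probability ≈ 0.148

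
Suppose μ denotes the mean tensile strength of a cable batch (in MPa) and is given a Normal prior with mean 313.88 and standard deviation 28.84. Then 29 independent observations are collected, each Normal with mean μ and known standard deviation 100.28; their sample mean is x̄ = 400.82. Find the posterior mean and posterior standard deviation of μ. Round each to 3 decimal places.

Prior precision 1/τ₀² = 1/28.84² = 0.00120229; data precision n/σ² = 29/100.28² = 0.00288383.
Posterior precision = 0.00120229 + 0.00288383 = 0.00408612, giving posterior SD = 1/√0.00408612 = 15.644.
Posterior mean = (0.00120229·313.88 + 0.00288383·400.82) / 0.00408612 = 375.239.

Posterior mean ≈ 375.239; posterior SD ≈ 15.644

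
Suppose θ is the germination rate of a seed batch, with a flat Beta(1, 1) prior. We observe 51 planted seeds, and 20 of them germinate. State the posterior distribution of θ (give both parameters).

Posterior: Beta(21, 32)

Observing 20 successes and 31 failures updates Beta(1, 1) by adding the success and failure counts to the two shape parameters: α = 1+20 = 21, β = 1+31 = 32.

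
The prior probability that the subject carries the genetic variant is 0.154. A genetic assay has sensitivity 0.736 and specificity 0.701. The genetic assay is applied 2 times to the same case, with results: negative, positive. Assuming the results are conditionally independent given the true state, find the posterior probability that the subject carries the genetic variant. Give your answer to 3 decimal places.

Posterior P(H) ≈ 0.144

Let H be the event that the subject carries the genetic variant; start with P(H) = 0.154. P('positive'|H) = 0.736, P('positive'|¬H) = 0.299.
Update on result 1 ('negative'): P(H) ← 0.264·0.1540 / (0.264·0.1540 + 0.701·0.8460) = 0.040656/0.63370 = 0.0642.
Update on result 2 ('positive'): P(H) ← 0.736·0.0642 / (0.736·0.0642 + 0.299·0.9358) = 0.047219/0.32704 = 0.1444.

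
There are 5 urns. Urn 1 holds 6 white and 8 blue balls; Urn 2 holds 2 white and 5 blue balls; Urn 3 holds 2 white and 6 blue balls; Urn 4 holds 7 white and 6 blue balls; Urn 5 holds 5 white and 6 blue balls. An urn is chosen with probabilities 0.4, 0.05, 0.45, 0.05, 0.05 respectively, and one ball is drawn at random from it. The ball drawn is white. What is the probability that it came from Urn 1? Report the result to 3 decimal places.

P(white|Urn 1) = 0.4286; P(white|Urn 2) = 0.2857; P(white|Urn 3) = 0.25; P(white|Urn 4) = 0.5385; P(white|Urn 5) = 0.4545.
Prior × likelihood for each source: 0.4·0.4286=0.1714, 0.05·0.2857=0.01429, 0.45·0.25=0.1125, 0.05·0.5385=0.02692, 0.05·0.4545=0.02273. Summing gives P(white) = 0.34786.
P(Urn 1 | white) = 0.1714 / 0.34786 = 0.493.

Posterior probability ≈ 0.493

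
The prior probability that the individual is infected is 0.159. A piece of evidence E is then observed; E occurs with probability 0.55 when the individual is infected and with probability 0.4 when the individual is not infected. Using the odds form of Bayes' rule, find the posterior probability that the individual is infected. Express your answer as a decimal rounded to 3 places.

Posterior probability ≈ 0.206

Prior odds = 0.159/(1−0.159) = 0.18906.
Likelihood ratio for E = 0.55/0.4 = 1.3750.
Posterior odds = prior odds × LR = 0.25996.
Posterior probability = odds/(1+odds) = 0.25996/1.2600 = 0.206.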